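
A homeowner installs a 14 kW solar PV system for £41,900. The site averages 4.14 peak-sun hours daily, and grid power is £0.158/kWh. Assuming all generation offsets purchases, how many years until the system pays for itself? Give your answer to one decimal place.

12.5 years

Daily generation = 14 kW × 4.14 h = 57.96 kWh
Annual generation = 57.96 × 365 = 21155 kWh
Annual savings = 21155 × £0.158 = £3,342.55
Payback = £41,900 / £3,342.55 = 12.5 years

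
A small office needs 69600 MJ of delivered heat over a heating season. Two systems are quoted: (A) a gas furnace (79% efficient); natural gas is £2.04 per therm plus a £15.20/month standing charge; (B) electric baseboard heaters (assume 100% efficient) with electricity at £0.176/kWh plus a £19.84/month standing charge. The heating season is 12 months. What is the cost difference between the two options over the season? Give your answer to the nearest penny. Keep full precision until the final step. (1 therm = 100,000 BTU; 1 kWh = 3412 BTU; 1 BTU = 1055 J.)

Heat load = 69600 MJ = 69,600,000,000 J / 1055 = 65,971,564 BTU
Gas: input = 65,971,564 / 0.79 = 83,508,309 BTU = 835.1 therm → 835.1 × £2.04 = £1,703.57; + 12 × £15.20 standing = £1,885.97
Electric: 65,971,564 BTU / 3412 = 19,340 kWh → × £0.176 = £3,402.99; + 12 × £19.84 standing = £3,641.07
Difference = |£1,885.97 − £3,641.07| = £1,755.10

£1755.10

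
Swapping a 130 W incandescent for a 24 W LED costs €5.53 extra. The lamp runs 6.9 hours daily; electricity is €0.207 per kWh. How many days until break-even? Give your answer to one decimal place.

Power saved = 130 − 24 = 106 W
Daily energy saved = 106 W × 6.9 h = 731.4 Wh = 0.7314 kWh
Daily savings = 0.7314 × €0.207 = €0.1514
Payback = €5.53 / €0.1514 per day = 36.53 days

36.5 days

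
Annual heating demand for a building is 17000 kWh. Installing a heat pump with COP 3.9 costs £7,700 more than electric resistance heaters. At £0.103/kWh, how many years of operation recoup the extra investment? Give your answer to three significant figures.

Resistance: 17000 kWh × £0.103 = £1,751.00/yr
Heat pump: 17000 / 3.9 = 4359 kWh in → × £0.103 = £448.97/yr
Annual savings = £1,302.03
Payback = £7,700 / £1,302.03 = 5.91 years

5.91 years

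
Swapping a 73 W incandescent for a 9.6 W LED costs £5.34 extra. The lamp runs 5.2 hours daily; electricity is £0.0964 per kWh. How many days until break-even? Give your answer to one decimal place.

168.0 days

Power saved = 73 − 9.6 = 63.4 W
Daily energy saved = 63.4 W × 5.2 h = 329.7 Wh = 0.32968 kWh
Daily savings = 0.32968 × £0.0964 = £0.0318
Payback = £5.34 / £0.0318 per day = 168 days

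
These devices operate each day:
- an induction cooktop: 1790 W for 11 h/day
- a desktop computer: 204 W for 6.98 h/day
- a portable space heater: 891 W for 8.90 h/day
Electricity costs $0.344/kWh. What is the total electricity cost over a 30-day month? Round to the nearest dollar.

$300

induction cooktop: 1790 W × 11 h × 30 d = 590,700 Wh = 590.7 kWh
desktop computer: 204 W × 6.98 h × 30 d = 42,718 Wh = 42.72 kWh
portable space heater: 891 W × 8.90 h × 30 d = 237,897 Wh = 237.9 kWh
Total energy = 590.7 + 42.72 + 237.9 = 871.3 kWh
Cost = 871.3 kWh × $0.344 = $299.73 ≈ $300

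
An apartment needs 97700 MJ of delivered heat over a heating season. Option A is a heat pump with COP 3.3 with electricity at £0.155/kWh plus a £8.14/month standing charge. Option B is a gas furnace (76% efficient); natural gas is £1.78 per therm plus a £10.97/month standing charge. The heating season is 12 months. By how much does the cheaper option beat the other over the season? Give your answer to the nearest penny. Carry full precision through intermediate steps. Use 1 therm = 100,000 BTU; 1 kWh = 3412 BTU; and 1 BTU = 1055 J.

Heat load = 97700 MJ = 97,700,000,000 J / 1055 = 92,606,635 BTU
Gas: input = 92,606,635 / 0.76 = 121,850,836 BTU = 1,219 therm → 1,219 × £1.78 = £2,168.94; + 12 × £10.97 standing = £2,300.58
Heat pump: 92,606,635 BTU / 3412 = 27,140 kWh heat; / 3.3 = 8,225 kWh in → × £0.155 = £1,274.83; + 12 × £8.14 standing = £1,372.51
Difference = |£2,300.58 − £1,372.51| = £928.08

£928.08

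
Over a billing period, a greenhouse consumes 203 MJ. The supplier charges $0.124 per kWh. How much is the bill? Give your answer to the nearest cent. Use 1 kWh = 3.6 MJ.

$6.99

203 MJ × (0.27778 kWh/MJ) = 56.39 kWh
Cost = 56.39 kWh × $0.124/kWh = $6.99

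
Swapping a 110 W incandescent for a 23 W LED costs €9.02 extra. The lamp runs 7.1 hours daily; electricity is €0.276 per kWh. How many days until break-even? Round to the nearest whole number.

53 days

Power saved = 110 − 23 = 87 W
Daily energy saved = 87 W × 7.1 h = 617.7 Wh = 0.6177 kWh
Daily savings = 0.6177 × €0.276 = €0.1705
Payback = €9.02 / €0.1705 per day = 52.91 days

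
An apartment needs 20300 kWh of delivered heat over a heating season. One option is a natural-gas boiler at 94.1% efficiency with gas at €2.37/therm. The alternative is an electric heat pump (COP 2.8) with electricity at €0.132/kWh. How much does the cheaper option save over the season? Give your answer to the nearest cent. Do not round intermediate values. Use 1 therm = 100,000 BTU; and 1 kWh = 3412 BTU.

€787.47

Heat load = 20300 kWh × 3412 = 69,263,600 BTU
Gas: input = 69,263,600 / 0.941 = 73,606,376 BTU = 736.1 therm → 736.1 × €2.37 = €1,744.47
Heat pump: 69,263,600 BTU / 3412 = 20,300 kWh heat; / 2.8 = 7,250 kWh in → × €0.132 = €957.00
Difference = |€1,744.47 − €957.00| = €787.47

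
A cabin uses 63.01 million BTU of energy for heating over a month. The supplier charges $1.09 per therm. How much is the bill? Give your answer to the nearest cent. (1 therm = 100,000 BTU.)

63.01 million BTU × (10 therm/million BTU) = 630.1 therm
Cost = 630.1 therm × $1.09/therm = $686.81

$686.81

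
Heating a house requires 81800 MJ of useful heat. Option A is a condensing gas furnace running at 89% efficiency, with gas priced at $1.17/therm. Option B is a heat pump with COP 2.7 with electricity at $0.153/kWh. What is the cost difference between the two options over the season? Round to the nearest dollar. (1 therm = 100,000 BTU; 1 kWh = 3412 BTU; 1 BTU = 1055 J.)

Heat load = 81800 MJ = 81,800,000,000 J / 1055 = 77,535,545 BTU
Gas: input = 77,535,545 / 0.89 = 87,118,590 BTU = 871.2 therm → 871.2 × $1.17 = $1,019.29
Heat pump: 77,535,545 BTU / 3412 = 22,720 kWh heat; / 2.7 = 8,416 kWh in → × $0.153 = $1,287.71
Difference = |$1,019.29 − $1,287.71| = $268.43 ≈ $268

$268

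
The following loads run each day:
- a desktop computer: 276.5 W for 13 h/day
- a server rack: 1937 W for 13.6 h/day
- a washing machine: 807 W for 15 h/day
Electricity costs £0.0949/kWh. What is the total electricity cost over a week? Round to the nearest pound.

£28

desktop computer: 276.5 W × 13 h × 7 d = 25,162 Wh = 25.16 kWh
server rack: 1937 W × 13.6 h × 7 d = 184,402 Wh = 184.4 kWh
washing machine: 807 W × 15 h × 7 d = 84,735 Wh = 84.73 kWh
Total energy = 25.16 + 184.4 + 84.73 = 294.3 kWh
Cost = 294.3 kWh × £0.0949 = £27.93 ≈ £28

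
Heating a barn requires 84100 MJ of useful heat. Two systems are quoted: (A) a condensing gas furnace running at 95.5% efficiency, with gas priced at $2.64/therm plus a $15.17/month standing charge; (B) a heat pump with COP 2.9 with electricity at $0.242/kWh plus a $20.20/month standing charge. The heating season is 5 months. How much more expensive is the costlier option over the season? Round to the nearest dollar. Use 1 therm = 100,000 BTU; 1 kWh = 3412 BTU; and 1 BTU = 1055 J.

$229

Heat load = 84100 MJ = 84,100,000,000 J / 1055 = 79,715,640 BTU
Gas: input = 79,715,640 / 0.955 = 83,471,874 BTU = 834.7 therm → 834.7 × $2.64 = $2,203.66; + 5 × $15.17 standing = $2,279.51
Heat pump: 79,715,640 BTU / 3412 = 23,360 kWh heat; / 2.9 = 8,056 kWh in → × $0.242 = $1,949.63; + 5 × $20.20 standing = $2,050.63
Difference = |$2,279.51 − $2,050.63| = $228.88 ≈ $229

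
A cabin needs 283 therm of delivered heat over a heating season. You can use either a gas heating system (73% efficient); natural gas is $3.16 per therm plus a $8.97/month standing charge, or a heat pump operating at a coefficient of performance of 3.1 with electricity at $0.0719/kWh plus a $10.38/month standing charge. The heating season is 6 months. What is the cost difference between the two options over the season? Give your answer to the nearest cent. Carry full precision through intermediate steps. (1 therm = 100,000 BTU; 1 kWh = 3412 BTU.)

$1024.21

Heat load = 283 therm × 100,000 = 28,300,000 BTU
Gas: input = 28,300,000 / 0.730 = 38,767,123 BTU = 387.7 therm → 387.7 × $3.16 = $1,225.04; + 6 × $8.97 standing = $1,278.86
Heat pump: 28,300,000 BTU / 3412 = 8,294 kWh heat; / 3.1 = 2,676 kWh in → × $0.0719 = $192.37; + 6 × $10.38 standing = $254.65
Difference = |$1,278.86 − $254.65| = $1,024.21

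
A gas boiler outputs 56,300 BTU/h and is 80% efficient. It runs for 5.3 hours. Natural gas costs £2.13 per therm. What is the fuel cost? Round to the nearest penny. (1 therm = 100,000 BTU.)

£7.94

Heat delivered = 56,300 BTU/h × 5.3 h = 298,390 BTU
Gas input = 298,390 / 0.80 = 372,988 BTU
= 372,988 / 100,000 = 3.73 therm
Cost = 3.73 × £2.13/therm = £7.94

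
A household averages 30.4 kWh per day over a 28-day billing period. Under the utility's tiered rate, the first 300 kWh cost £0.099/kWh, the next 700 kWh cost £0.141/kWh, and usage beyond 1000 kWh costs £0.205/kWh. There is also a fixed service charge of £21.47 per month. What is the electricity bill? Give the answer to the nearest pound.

Usage = 30.4 kWh/day × 28 days = 851.2 kWh
First 300 kWh × £0.099 = £29.70
Next 551.2 kWh × £0.141 = £77.72
Remaining tier: 0 kWh (not reached)
Energy charge = £107.42; + service £21.47 = £128.89 ≈ £129

£129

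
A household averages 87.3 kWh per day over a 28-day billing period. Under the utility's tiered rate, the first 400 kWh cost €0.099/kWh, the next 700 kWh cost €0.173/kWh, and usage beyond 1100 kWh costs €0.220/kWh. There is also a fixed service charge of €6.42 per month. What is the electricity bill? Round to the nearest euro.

Usage = 87.3 kWh/day × 28 days = 2444.4 kWh
First 400 kWh × €0.099 = €39.60
Next 700 kWh × €0.173 = €121.10
Remaining 1344.4 kWh × €0.220 = €295.77
Energy charge = €456.47; + service €6.42 = €462.89 ≈ €463

€463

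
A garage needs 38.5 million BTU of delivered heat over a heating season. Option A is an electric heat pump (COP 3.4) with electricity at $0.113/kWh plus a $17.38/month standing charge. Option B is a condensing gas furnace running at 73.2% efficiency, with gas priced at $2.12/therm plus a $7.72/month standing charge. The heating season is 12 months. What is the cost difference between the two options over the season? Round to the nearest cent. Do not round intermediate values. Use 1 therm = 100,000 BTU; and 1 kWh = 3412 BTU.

$624.09

Heat load = 38.5 × 10⁶ BTU = 38,500,000 BTU
Gas: input = 38,500,000 / 0.732 = 52,595,628 BTU = 526 therm → 526 × $2.12 = $1,115.03; + 12 × $7.72 standing = $1,207.67
Heat pump: 38,500,000 BTU / 3412 = 11,280 kWh heat; / 3.4 = 3,319 kWh in → × $0.113 = $375.02; + 12 × $17.38 standing = $583.58
Difference = |$1,207.67 − $583.58| = $624.09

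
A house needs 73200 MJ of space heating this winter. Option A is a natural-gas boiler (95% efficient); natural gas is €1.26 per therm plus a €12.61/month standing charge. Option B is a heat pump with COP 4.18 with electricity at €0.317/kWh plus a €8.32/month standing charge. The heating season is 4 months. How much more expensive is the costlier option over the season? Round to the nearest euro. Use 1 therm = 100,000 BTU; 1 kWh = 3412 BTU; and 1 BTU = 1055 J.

Heat load = 73200 MJ = 73,200,000,000 J / 1055 = 69,383,886 BTU
Gas: input = 69,383,886 / 0.95 = 73,035,670 BTU = 730.4 therm → 730.4 × €1.26 = €920.25; + 4 × €12.61 standing = €970.69
Heat pump: 69,383,886 BTU / 3412 = 20,340 kWh heat; / 4.18 = 4,865 kWh in → × €0.317 = €1,542.17; + 4 × €8.32 standing = €1,575.45
Difference = |€970.69 − €1,575.45| = €604.76 ≈ €605

€605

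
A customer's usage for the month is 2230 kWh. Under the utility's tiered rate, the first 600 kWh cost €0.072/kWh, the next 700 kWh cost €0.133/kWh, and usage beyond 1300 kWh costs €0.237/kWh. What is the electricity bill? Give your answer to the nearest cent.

First 600 kWh × €0.072 = €43.20
Next 700 kWh × €0.133 = €93.10
Remaining 930 kWh × €0.237 = €220.41
Total = €356.71

€356.71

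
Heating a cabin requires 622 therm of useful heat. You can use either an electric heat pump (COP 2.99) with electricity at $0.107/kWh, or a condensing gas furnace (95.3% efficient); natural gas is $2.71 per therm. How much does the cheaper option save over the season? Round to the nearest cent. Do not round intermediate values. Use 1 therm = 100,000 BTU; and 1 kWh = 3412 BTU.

$1116.38

Heat load = 622 therm × 100,000 = 62,200,000 BTU
Gas: input = 62,200,000 / 0.953 = 65,267,576 BTU = 652.7 therm → 652.7 × $2.71 = $1,768.75
Heat pump: 62,200,000 BTU / 3412 = 18,230 kWh heat; / 2.99 = 6,097 kWh in → × $0.107 = $652.37
Difference = |$1,768.75 − $652.37| = $1,116.38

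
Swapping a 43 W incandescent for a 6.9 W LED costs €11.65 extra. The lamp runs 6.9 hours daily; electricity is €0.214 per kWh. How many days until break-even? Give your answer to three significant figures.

Power saved = 43 − 6.9 = 36.1 W
Daily energy saved = 36.1 W × 6.9 h = 249.1 Wh = 0.24909 kWh
Daily savings = 0.24909 × €0.214 = €0.0533
Payback = €11.65 / €0.0533 per day = 218.6 days

219 days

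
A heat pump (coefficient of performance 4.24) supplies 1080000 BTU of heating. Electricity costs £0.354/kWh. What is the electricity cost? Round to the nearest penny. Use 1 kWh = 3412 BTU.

Heat delivered = 1,080,000 BTU / 3412 = 316.5 kWh
Electrical input = 316.5 kWh / 4.24 = 74.65 kWh
Cost = 74.65 × £0.354/kWh = £26.43

£26.43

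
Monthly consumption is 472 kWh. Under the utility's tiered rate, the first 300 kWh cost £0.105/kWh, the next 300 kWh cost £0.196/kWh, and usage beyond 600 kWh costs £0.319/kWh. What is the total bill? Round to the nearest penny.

First 300 kWh × £0.105 = £31.50
Next 172 kWh × £0.196 = £33.71
Remaining tier: 0 kWh (not reached)
Total = £65.21

£65.21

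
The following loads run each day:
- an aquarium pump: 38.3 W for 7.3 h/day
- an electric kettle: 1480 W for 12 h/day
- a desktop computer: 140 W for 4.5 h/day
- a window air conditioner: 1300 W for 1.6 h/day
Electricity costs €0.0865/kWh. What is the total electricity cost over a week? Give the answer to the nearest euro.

aquarium pump: 38.3 W × 7.3 h × 7 d = 1,957 Wh = 1.957 kWh
electric kettle: 1480 W × 12 h × 7 d = 124,320 Wh = 124.3 kWh
desktop computer: 140 W × 4.5 h × 7 d = 4,410 Wh = 4.41 kWh
window air conditioner: 1300 W × 1.6 h × 7 d = 14,560 Wh = 14.56 kWh
Total energy = 1.957 + 124.3 + 4.41 + 14.56 = 145.2 kWh
Cost = 145.2 kWh × €0.0865 = €12.56 ≈ €13

€13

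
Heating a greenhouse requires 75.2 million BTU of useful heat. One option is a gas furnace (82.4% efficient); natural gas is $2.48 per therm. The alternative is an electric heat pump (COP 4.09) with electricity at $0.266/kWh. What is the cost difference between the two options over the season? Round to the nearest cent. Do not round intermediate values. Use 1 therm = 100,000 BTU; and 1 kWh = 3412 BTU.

Heat load = 75.2 × 10⁶ BTU = 75,200,000 BTU
Gas: input = 75,200,000 / 0.824 = 91,262,136 BTU = 912.6 therm → 912.6 × $2.48 = $2,263.30
Heat pump: 75,200,000 BTU / 3412 = 22,040 kWh heat; / 4.09 = 5,389 kWh in → × $0.266 = $1,433.40
Difference = |$2,263.30 − $1,433.40| = $829.90

$829.90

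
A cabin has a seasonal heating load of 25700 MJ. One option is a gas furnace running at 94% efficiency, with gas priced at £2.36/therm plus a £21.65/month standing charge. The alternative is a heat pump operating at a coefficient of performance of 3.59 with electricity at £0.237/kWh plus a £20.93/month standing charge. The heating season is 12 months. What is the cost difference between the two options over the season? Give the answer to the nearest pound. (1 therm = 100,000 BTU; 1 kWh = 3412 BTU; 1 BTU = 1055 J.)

£149

Heat load = 25700 MJ = 25,700,000,000 J / 1055 = 24,360,190 BTU
Gas: input = 24,360,190 / 0.94 = 25,915,095 BTU = 259.2 therm → 259.2 × £2.36 = £611.60; + 12 × £21.65 standing = £871.40
Heat pump: 24,360,190 BTU / 3412 = 7,140 kWh heat; / 3.59 = 1,989 kWh in → × £0.237 = £471.33; + 12 × £20.93 standing = £722.49
Difference = |£871.40 − £722.49| = £148.91 ≈ £149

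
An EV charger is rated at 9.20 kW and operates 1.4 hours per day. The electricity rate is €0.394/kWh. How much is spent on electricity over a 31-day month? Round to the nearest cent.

€157.32

Energy = 9200 W × 1.4 h/day × 31 days = 399,280 Wh = 399.3 kWh
Cost = 399.3 kWh × €0.394/kWh = €157.32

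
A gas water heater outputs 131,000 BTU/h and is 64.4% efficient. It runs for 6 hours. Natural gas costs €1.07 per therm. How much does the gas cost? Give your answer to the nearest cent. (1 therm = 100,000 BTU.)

Heat delivered = 131,000 BTU/h × 6 h = 786,000 BTU
Gas input = 786,000 / 0.644 = 1,220,497 BTU
= 1,220,497 / 100,000 = 12.2 therm
Cost = 12.2 × €1.07/therm = €13.06

€13.06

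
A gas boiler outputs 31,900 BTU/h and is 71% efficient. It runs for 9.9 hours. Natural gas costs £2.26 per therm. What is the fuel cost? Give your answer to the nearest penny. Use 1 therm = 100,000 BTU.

Heat delivered = 31,900 BTU/h × 9.9 h = 315,810 BTU
Gas input = 315,810 / 0.71 = 444,803 BTU
= 444,803 / 100,000 = 4.448 therm
Cost = 4.448 × £2.26/therm = £10.05

£10.05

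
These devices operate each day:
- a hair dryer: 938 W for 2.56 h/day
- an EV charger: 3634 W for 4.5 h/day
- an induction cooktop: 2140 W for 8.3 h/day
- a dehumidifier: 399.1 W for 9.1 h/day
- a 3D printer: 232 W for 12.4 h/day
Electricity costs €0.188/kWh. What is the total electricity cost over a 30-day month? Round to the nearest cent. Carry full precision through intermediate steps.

€242.66

hair dryer: 938 W × 2.56 h × 30 d = 72,038 Wh = 72.04 kWh
EV charger: 3634 W × 4.5 h × 30 d = 490,590 Wh = 490.6 kWh
induction cooktop: 2140 W × 8.3 h × 30 d = 532,860 Wh = 532.9 kWh
dehumidifier: 399.1 W × 9.1 h × 30 d = 108,954 Wh = 109 kWh
3D printer: 232 W × 12.4 h × 30 d = 86,304 Wh = 86.3 kWh
Total energy = 72.04 + 490.6 + 532.9 + 109 + 86.3 = 1,291 kWh
Cost = 1,291 kWh × €0.188 = €242.66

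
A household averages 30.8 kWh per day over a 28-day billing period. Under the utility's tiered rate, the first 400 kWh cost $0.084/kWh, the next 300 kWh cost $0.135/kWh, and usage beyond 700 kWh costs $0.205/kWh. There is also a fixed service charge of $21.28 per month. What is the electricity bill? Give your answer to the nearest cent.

Usage = 30.8 kWh/day × 28 days = 862.4 kWh
First 400 kWh × $0.084 = $33.60
Next 300 kWh × $0.135 = $40.50
Remaining 162.4 kWh × $0.205 = $33.29
Energy charge = $107.39; + service $21.28 = $128.67

$128.67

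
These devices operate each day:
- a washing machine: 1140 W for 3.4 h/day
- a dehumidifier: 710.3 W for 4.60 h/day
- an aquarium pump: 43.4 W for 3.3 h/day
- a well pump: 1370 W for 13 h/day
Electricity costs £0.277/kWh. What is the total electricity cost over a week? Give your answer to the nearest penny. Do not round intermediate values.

£48.66

washing machine: 1140 W × 3.4 h × 7 d = 27,132 Wh = 27.13 kWh
dehumidifier: 710.3 W × 4.60 h × 7 d = 22,872 Wh = 22.87 kWh
aquarium pump: 43.4 W × 3.3 h × 7 d = 1,003 Wh = 1.003 kWh
well pump: 1370 W × 13 h × 7 d = 124,670 Wh = 124.7 kWh
Total energy = 27.13 + 22.87 + 1.003 + 124.7 = 175.7 kWh
Cost = 175.7 kWh × £0.277 = £48.66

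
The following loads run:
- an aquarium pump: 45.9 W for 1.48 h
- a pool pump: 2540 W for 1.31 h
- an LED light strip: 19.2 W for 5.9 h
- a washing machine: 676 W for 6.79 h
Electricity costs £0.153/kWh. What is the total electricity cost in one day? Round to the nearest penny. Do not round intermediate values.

aquarium pump: 45.9 W × 1.48 h = 68 Wh = 0.06793 kWh
pool pump: 2540 W × 1.31 h = 3,327 Wh = 3.327 kWh
LED light strip: 19.2 W × 5.9 h = 113 Wh = 0.1133 kWh
washing machine: 676 W × 6.79 h = 4,590 Wh = 4.59 kWh
Total energy = 0.06793 + 3.327 + 0.1133 + 4.59 = 8.099 kWh
Cost = 8.099 kWh × £0.153 = £1.24

£1.24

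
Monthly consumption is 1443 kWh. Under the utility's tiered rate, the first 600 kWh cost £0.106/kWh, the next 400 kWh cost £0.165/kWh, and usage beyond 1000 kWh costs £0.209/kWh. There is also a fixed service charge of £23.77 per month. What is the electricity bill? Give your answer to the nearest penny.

First 600 kWh × £0.106 = £63.60
Next 400 kWh × £0.165 = £66.00
Remaining 443 kWh × £0.209 = £92.59
Energy charge = £222.19; + service £23.77 = £245.96

£245.96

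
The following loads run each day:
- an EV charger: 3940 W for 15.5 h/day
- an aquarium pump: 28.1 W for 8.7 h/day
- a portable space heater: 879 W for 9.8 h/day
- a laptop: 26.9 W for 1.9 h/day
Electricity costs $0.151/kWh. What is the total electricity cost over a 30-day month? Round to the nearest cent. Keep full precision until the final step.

EV charger: 3940 W × 15.5 h × 30 d = 1,832,100 Wh = 1,832 kWh
aquarium pump: 28.1 W × 8.7 h × 30 d = 7,334 Wh = 7.334 kWh
portable space heater: 879 W × 9.8 h × 30 d = 258,426 Wh = 258.4 kWh
laptop: 26.9 W × 1.9 h × 30 d = 1,533 Wh = 1.533 kWh
Total energy = 1,832 + 7.334 + 258.4 + 1.533 = 2,099 kWh
Cost = 2,099 kWh × $0.151 = $317.01

$317.01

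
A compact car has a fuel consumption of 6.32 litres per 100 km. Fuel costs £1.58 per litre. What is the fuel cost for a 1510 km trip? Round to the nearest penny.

£150.78

Fuel = 6.32 L/100 km × 1510 km / 100 = 95.43 L
Cost = 95.43 L × £1.58/L = £150.78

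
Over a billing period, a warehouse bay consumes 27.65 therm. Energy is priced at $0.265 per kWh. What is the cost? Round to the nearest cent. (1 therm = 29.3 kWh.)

27.65 therm × (29.3 kWh/therm) = 810.1 kWh
Cost = 810.1 kWh × $0.265/kWh = $214.69

$214.69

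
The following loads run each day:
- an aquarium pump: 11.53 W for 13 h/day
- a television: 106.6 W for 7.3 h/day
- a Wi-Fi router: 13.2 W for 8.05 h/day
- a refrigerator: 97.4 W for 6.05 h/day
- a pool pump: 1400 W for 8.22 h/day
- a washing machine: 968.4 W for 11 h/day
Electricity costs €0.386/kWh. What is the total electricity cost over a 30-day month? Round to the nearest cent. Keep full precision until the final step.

aquarium pump: 11.53 W × 13 h × 30 d = 4,497 Wh = 4.497 kWh
television: 106.6 W × 7.3 h × 30 d = 23,345 Wh = 23.35 kWh
Wi-Fi router: 13.2 W × 8.05 h × 30 d = 3,188 Wh = 3.188 kWh
refrigerator: 97.4 W × 6.05 h × 30 d = 17,678 Wh = 17.68 kWh
pool pump: 1400 W × 8.22 h × 30 d = 345,240 Wh = 345.2 kWh
washing machine: 968.4 W × 11 h × 30 d = 319,572 Wh = 319.6 kWh
Total energy = 4.497 + 23.35 + 3.188 + 17.68 + 345.2 + 319.6 = 713.5 kWh
Cost = 713.5 kWh × €0.386 = €275.42

€275.42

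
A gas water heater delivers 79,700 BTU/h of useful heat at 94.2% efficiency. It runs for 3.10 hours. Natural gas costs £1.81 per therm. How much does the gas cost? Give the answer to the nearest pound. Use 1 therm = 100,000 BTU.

Heat delivered = 79,700 BTU/h × 3.10 h = 247,070 BTU
Gas input = 247,070 / 0.942 = 262,282 BTU
= 262,282 / 100,000 = 2.623 therm
Cost = 2.623 × £1.81/therm = £4.75 ≈ £5

£5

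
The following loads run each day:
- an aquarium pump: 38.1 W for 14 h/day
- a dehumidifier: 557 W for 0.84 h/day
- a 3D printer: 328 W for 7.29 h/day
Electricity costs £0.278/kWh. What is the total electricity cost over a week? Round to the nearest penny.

aquarium pump: 38.1 W × 14 h × 7 d = 3,734 Wh = 3.734 kWh
dehumidifier: 557 W × 0.84 h × 7 d = 3,275 Wh = 3.275 kWh
3D printer: 328 W × 7.29 h × 7 d = 16,738 Wh = 16.74 kWh
Total energy = 3.734 + 3.275 + 16.74 = 23.75 kWh
Cost = 23.75 kWh × £0.278 = £6.60

£6.60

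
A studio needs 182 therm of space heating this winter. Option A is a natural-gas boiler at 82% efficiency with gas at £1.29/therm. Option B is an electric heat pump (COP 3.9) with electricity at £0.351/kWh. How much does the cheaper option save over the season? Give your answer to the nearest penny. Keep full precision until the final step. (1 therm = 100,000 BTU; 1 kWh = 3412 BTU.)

Heat load = 182 therm × 100,000 = 18,200,000 BTU
Gas: input = 18,200,000 / 0.82 = 22,195,122 BTU = 222 therm → 222 × £1.29 = £286.32
Heat pump: 18,200,000 BTU / 3412 = 5,334 kWh heat; / 3.9 = 1,368 kWh in → × £0.351 = £480.07
Difference = |£286.32 − £480.07| = £193.75

£193.75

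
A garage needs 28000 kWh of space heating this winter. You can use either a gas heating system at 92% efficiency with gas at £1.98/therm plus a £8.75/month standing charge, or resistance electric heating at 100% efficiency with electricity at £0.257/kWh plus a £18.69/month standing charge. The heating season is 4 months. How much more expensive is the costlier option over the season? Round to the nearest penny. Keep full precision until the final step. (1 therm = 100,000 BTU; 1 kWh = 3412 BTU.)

£5179.66

Heat load = 28000 kWh × 3412 = 95,536,000 BTU
Gas: input = 95,536,000 / 0.92 = 103,843,478 BTU = 1,038 therm → 1,038 × £1.98 = £2,056.10; + 4 × £8.75 standing = £2,091.10
Electric: 95,536,000 BTU / 3412 = 28,000 kWh → × £0.257 = £7,196.00; + 4 × £18.69 standing = £7,270.76
Difference = |£2,091.10 − £7,270.76| = £5,179.66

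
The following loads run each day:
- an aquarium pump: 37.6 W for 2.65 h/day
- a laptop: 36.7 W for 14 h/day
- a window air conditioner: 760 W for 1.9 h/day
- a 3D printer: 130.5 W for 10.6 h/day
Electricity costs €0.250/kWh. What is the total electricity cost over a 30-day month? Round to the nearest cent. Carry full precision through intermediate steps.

aquarium pump: 37.6 W × 2.65 h × 30 d = 2,989 Wh = 2.989 kWh
laptop: 36.7 W × 14 h × 30 d = 15,414 Wh = 15.41 kWh
window air conditioner: 760 W × 1.9 h × 30 d = 43,320 Wh = 43.32 kWh
3D printer: 130.5 W × 10.6 h × 30 d = 41,499 Wh = 41.5 kWh
Total energy = 2.989 + 15.41 + 43.32 + 41.5 = 103.2 kWh
Cost = 103.2 kWh × €0.250 = €25.81

€25.81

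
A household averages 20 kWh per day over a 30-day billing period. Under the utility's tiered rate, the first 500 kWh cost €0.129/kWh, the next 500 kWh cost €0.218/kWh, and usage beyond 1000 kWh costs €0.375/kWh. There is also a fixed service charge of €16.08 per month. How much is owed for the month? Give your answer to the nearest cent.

€102.38

Usage = 20 kWh/day × 30 days = 600 kWh
First 500 kWh × €0.129 = €64.50
Next 100 kWh × €0.218 = €21.80
Remaining tier: 0 kWh (not reached)
Energy charge = €86.30; + service €16.08 = €102.38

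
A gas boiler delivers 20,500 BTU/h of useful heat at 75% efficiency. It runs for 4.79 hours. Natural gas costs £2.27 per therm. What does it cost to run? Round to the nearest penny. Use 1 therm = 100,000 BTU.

£2.97

Heat delivered = 20,500 BTU/h × 4.79 h = 98,195 BTU
Gas input = 98,195 / 0.75 = 130,927 BTU
= 130,927 / 100,000 = 1.309 therm
Cost = 1.309 × £2.27/therm = £2.97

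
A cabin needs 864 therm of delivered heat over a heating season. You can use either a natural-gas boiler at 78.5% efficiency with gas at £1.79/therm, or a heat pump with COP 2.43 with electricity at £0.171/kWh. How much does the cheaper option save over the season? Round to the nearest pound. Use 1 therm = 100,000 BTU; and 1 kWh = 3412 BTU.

£188

Heat load = 864 therm × 100,000 = 86,400,000 BTU
Gas: input = 86,400,000 / 0.785 = 110,063,694 BTU = 1,101 therm → 1,101 × £1.79 = £1,970.14
Heat pump: 86,400,000 BTU / 3412 = 25,320 kWh heat; / 2.43 = 10,420 kWh in → × £0.171 = £1,781.95
Difference = |£1,970.14 − £1,781.95| = £188.19 ≈ £188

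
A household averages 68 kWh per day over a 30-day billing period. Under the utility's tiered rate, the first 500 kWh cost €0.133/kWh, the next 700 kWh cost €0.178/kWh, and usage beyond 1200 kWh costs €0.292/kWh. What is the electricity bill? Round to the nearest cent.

€436.38

Usage = 68 kWh/day × 30 days = 2040 kWh
First 500 kWh × €0.133 = €66.50
Next 700 kWh × €0.178 = €124.60
Remaining 840 kWh × €0.292 = €245.28
Total = €436.38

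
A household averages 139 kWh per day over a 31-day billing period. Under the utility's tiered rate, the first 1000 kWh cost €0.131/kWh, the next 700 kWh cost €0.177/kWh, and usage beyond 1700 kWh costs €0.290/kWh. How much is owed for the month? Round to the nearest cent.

€1011.51

Usage = 139 kWh/day × 31 days = 4309 kWh
First 1000 kWh × €0.131 = €131.00
Next 700 kWh × €0.177 = €123.90
Remaining 2609 kWh × €0.290 = €756.61
Total = €1,011.51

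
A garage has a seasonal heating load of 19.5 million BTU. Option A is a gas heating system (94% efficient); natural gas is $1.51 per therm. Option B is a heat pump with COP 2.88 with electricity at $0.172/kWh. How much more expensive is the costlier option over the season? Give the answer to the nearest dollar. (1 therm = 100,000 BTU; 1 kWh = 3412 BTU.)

Heat load = 19.5 × 10⁶ BTU = 19,500,000 BTU
Gas: input = 19,500,000 / 0.94 = 20,744,681 BTU = 207.4 therm → 207.4 × $1.51 = $313.24
Heat pump: 19,500,000 BTU / 3412 = 5,715 kWh heat; / 2.88 = 1,984 kWh in → × $0.172 = $341.32
Difference = |$313.24 − $341.32| = $28.08 ≈ $28

$28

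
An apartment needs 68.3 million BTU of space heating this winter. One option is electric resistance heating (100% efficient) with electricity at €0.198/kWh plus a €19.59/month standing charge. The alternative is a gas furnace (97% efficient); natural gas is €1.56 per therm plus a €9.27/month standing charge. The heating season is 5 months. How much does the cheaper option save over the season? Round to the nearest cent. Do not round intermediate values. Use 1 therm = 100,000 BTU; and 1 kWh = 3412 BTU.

Heat load = 68.3 × 10⁶ BTU = 68,300,000 BTU
Gas: input = 68,300,000 / 0.97 = 70,412,371 BTU = 704.1 therm → 704.1 × €1.56 = €1,098.43; + 5 × €9.27 standing = €1,144.78
Electric: 68,300,000 BTU / 3412 = 20,020 kWh → × €0.198 = €3,963.48; + 5 × €19.59 standing = €4,061.43
Difference = |€1,144.78 − €4,061.43| = €2,916.65

€2916.65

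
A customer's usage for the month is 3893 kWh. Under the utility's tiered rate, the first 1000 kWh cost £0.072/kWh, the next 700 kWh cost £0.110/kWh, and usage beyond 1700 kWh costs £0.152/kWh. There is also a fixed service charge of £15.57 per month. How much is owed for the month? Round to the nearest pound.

£498

First 1000 kWh × £0.072 = £72.00
Next 700 kWh × £0.110 = £77.00
Remaining 2193 kWh × £0.152 = £333.34
Energy charge = £482.34; + service £15.57 = £497.91 ≈ £498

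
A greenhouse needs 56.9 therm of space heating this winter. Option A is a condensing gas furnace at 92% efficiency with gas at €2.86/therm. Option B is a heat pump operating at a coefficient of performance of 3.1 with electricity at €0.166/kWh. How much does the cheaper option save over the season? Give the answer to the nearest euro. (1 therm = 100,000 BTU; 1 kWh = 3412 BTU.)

€88

Heat load = 56.9 therm × 100,000 = 5,690,000 BTU
Gas: input = 5,690,000 / 0.92 = 6,184,783 BTU = 61.85 therm → 61.85 × €2.86 = €176.88
Heat pump: 5,690,000 BTU / 3412 = 1,668 kWh heat; / 3.1 = 537.9 kWh in → × €0.166 = €89.30
Difference = |€176.88 − €89.30| = €87.59 ≈ €88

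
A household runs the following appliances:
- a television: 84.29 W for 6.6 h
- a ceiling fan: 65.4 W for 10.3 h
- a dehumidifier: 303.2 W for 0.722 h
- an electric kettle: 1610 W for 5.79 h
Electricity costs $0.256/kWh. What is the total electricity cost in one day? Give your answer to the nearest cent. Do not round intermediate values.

television: 84.29 W × 6.6 h = 556 Wh = 0.5563 kWh
ceiling fan: 65.4 W × 10.3 h = 674 Wh = 0.6736 kWh
dehumidifier: 303.2 W × 0.722 h = 219 Wh = 0.2189 kWh
electric kettle: 1610 W × 5.79 h = 9,322 Wh = 9.322 kWh
Total energy = 0.5563 + 0.6736 + 0.2189 + 9.322 = 10.77 kWh
Cost = 10.77 kWh × $0.256 = $2.76

$2.76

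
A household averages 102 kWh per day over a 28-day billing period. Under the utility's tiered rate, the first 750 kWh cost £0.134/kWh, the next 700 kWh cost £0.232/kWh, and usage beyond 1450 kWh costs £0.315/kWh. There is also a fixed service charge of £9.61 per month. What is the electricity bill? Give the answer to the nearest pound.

Usage = 102 kWh/day × 28 days = 2856 kWh
First 750 kWh × £0.134 = £100.50
Next 700 kWh × £0.232 = £162.40
Remaining 1406 kWh × £0.315 = £442.89
Energy charge = £705.79; + service £9.61 = £715.40 ≈ £715

£715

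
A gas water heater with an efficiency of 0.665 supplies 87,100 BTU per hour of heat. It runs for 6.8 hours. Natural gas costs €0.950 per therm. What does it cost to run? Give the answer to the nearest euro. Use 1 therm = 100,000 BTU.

€8

Heat delivered = 87,100 BTU/h × 6.8 h = 592,280 BTU
Gas input = 592,280 / 0.665 = 890,647 BTU
= 890,647 / 100,000 = 8.906 therm
Cost = 8.906 × €0.950/therm = €8.46 ≈ €8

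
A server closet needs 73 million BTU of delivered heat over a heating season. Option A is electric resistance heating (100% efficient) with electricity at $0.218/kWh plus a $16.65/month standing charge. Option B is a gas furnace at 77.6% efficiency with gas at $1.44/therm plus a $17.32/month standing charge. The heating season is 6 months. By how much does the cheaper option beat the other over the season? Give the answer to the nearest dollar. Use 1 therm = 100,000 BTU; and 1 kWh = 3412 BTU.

$3305

Heat load = 73 × 10⁶ BTU = 73,000,000 BTU
Gas: input = 73,000,000 / 0.776 = 94,072,165 BTU = 940.7 therm → 940.7 × $1.44 = $1,354.64; + 6 × $17.32 standing = $1,458.56
Electric: 73,000,000 BTU / 3412 = 21,400 kWh → × $0.218 = $4,664.13; + 6 × $16.65 standing = $4,764.03
Difference = |$1,458.56 − $4,764.03| = $3,305.47 ≈ $3305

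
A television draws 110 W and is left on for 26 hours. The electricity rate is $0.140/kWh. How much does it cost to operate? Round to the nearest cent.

$0.40

Energy = 110 W × 26 h = 2,860 Wh = 2.86 kWh
Cost = 2.86 kWh × $0.140/kWh = $0.40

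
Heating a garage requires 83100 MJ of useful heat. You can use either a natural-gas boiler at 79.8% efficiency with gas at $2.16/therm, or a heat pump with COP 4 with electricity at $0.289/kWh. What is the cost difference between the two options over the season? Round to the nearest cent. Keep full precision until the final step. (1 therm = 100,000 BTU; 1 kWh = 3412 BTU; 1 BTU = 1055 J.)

$464.13

Heat load = 83100 MJ = 83,100,000,000 J / 1055 = 78,767,773 BTU
Gas: input = 78,767,773 / 0.798 = 98,706,482 BTU = 987.1 therm → 987.1 × $2.16 = $2,132.06
Heat pump: 78,767,773 BTU / 3412 = 23,090 kWh heat; / 4 = 5,771 kWh in → × $0.289 = $1,667.93
Difference = |$2,132.06 − $1,667.93| = $464.13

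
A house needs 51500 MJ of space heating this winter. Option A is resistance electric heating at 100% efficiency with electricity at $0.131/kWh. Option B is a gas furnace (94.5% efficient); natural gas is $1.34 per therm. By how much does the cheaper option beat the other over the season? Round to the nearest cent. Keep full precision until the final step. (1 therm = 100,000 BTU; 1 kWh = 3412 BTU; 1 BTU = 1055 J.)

Heat load = 51500 MJ = 51,500,000,000 J / 1055 = 48,815,166 BTU
Gas: input = 48,815,166 / 0.945 = 51,656,260 BTU = 516.6 therm → 516.6 × $1.34 = $692.19
Electric: 48,815,166 BTU / 3412 = 14,310 kWh → × $0.131 = $1,874.20
Difference = |$692.19 − $1,874.20| = $1,182.01

$1182.01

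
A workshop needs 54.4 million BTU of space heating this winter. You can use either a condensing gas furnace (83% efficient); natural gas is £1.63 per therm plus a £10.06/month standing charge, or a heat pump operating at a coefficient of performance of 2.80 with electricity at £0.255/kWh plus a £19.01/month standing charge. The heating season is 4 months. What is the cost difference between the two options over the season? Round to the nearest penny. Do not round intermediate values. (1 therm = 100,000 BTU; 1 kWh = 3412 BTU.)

£419.48

Heat load = 54.4 × 10⁶ BTU = 54,400,000 BTU
Gas: input = 54,400,000 / 0.83 = 65,542,169 BTU = 655.4 therm → 655.4 × £1.63 = £1,068.34; + 4 × £10.06 standing = £1,108.58
Heat pump: 54,400,000 BTU / 3412 = 15,940 kWh heat; / 2.80 = 5,694 kWh in → × £0.255 = £1,452.02; + 4 × £19.01 standing = £1,528.06
Difference = |£1,108.58 − £1,528.06| = £419.48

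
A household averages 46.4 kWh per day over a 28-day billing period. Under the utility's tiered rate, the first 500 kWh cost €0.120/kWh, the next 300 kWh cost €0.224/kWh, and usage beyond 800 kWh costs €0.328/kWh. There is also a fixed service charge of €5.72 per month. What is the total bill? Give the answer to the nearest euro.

€297

Usage = 46.4 kWh/day × 28 days = 1299.2 kWh
First 500 kWh × €0.120 = €60.00
Next 300 kWh × €0.224 = €67.20
Remaining 499.2 kWh × €0.328 = €163.74
Energy charge = €290.94; + service €5.72 = €296.66 ≈ €297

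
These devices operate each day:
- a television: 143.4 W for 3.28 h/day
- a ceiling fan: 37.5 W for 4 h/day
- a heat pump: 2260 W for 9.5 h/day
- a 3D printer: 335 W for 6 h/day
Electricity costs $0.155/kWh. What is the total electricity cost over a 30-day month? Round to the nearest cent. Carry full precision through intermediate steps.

television: 143.4 W × 3.28 h × 30 d = 14,111 Wh = 14.11 kWh
ceiling fan: 37.5 W × 4 h × 30 d = 4,500 Wh = 4.5 kWh
heat pump: 2260 W × 9.5 h × 30 d = 644,100 Wh = 644.1 kWh
3D printer: 335 W × 6 h × 30 d = 60,300 Wh = 60.3 kWh
Total energy = 14.11 + 4.5 + 644.1 + 60.3 = 723 kWh
Cost = 723 kWh × $0.155 = $112.07

$112.07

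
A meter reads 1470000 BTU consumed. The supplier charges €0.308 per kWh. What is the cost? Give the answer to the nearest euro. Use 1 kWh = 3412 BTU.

€133

1470000 BTU × (0.00029308 kWh/BTU) = 430.8 kWh
Cost = 430.8 kWh × €0.308/kWh = €132.70 ≈ €133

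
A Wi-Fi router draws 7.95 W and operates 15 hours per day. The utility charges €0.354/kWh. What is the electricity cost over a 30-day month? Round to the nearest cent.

Energy = 7.95 W × 15 h/day × 30 days = 3,578 Wh = 3.578 kWh
Cost = 3.578 kWh × €0.354/kWh = €1.27

€1.27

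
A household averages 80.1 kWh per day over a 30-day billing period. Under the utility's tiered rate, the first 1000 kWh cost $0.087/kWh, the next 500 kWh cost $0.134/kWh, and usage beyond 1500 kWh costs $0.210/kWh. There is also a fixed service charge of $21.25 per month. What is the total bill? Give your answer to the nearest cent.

Usage = 80.1 kWh/day × 30 days = 2403 kWh
First 1000 kWh × $0.087 = $87.00
Next 500 kWh × $0.134 = $67.00
Remaining 903 kWh × $0.210 = $189.63
Energy charge = $343.63; + service $21.25 = $364.88

$364.88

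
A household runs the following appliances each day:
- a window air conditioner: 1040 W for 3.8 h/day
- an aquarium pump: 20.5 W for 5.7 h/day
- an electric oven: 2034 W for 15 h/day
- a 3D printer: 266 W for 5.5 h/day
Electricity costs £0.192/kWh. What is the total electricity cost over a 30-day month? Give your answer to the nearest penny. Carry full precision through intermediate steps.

£207.60

window air conditioner: 1040 W × 3.8 h × 30 d = 118,560 Wh = 118.6 kWh
aquarium pump: 20.5 W × 5.7 h × 30 d = 3,506 Wh = 3.506 kWh
electric oven: 2034 W × 15 h × 30 d = 915,300 Wh = 915.3 kWh
3D printer: 266 W × 5.5 h × 30 d = 43,890 Wh = 43.89 kWh
Total energy = 118.6 + 3.506 + 915.3 + 43.89 = 1,081 kWh
Cost = 1,081 kWh × £0.192 = £207.60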